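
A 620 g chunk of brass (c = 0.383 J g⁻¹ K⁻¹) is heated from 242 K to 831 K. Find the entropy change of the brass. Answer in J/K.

ΔS = ∫dQ_rev/T = m c ln(T₂/T₁) = 620 × 0.383 × ln(831/242) = 293 J/K.

ΔS = 293 J/K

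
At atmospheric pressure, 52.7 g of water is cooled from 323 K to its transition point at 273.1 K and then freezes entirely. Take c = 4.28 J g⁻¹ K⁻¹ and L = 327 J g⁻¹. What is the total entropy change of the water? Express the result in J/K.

Cooling step: ΔS₁ = m c ln(T_tr/T_i) = 52.7 × 4.28 × ln(273.1/323) = -37.85 J/K.
Phase change: ΔS₂ = −mL/T_tr = −52.7 × 327 / 273.1 = -63.1 J/K.
ΔS_total = (-37.85) + (-63.1) = -101 J/K.

ΔS = -101 J/K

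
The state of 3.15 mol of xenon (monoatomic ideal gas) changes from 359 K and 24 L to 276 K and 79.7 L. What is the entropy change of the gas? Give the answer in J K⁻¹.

ΔS = 21.1 J/K

Entropy is a state function: ΔS = nC_V ln(T₂/T₁) + nR ln(V₂/V₁), with C_V = 3R/2 = 12.47 J mol⁻¹ K⁻¹ for a monoatomic ideal gas.
ΔS = 3.15 × [12.47 × ln(276/359) + 8.314 × ln(79.7/24)] = 21.1 J/K.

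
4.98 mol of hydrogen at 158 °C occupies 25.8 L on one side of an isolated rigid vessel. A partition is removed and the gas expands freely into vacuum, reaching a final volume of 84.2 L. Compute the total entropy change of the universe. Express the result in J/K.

ΔS_universe = 49 J/K

For an ideal gas in free expansion Q = 0 and W = 0, so T is unchanged.
Entropy is a state function; using a reversible isothermal path, ΔS_gas = nR ln(V₂/V₁) = 4.98 × 8.314 × ln(84.2/25.8) = 49 J/K.
The insulated surroundings exchange no heat, so ΔS_surr = 0 and ΔS_universe = ΔS_gas.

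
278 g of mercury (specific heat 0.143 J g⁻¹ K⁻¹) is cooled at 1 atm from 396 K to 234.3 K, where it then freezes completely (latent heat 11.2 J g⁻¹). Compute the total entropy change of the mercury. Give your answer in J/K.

Cooling step: ΔS₁ = m c ln(T_tr/T_i) = 278 × 0.143 × ln(234.3/396) = -20.863 J/K.
Phase change: ΔS₂ = −mL/T_tr = −278 × 11.2 / 234.3 = -13.289 J/K.
ΔS_total = (-20.863) + (-13.289) = -34.2 J/K.

ΔS = -34.2 J/K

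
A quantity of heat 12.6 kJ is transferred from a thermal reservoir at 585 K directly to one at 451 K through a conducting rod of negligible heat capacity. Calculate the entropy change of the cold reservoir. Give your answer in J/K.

ΔS_cold = 27.9 J/K

The cold reservoir gains heat Q, so ΔS_cold = +Q/T_C = 12600/451 = 27.9 J/K.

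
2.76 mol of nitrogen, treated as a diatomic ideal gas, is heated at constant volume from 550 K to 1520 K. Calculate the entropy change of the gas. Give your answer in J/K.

At constant volume, ΔS = nC_V ln(T₂/T₁) with C_V = 5R/2 = 20.79 J mol⁻¹ K⁻¹.
ΔS = 2.76 × 20.79 × ln(1520/550) = 58.3 J/K.

ΔS = 58.3 J/K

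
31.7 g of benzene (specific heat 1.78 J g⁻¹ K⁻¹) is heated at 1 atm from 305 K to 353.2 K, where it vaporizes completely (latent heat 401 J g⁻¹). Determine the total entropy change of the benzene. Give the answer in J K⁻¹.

ΔS = 44.3 J/K

Warming step: ΔS₁ = m c ln(T_tr/T_i) = 31.7 × 1.78 × ln(353.2/305) = 8.279 J/K.
Phase change: ΔS₂ = +mL/T_tr = 31.7 × 401 / 353.2 = 35.99 J/K.
ΔS_total = (8.279) + (35.99) = 44.3 J/K.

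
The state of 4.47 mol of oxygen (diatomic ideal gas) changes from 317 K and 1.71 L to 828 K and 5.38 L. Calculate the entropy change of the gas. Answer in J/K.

ΔS = 132 J/K

Entropy is a state function: ΔS = nC_V ln(T₂/T₁) + nR ln(V₂/V₁), with C_V = 5R/2 = 20.79 J mol⁻¹ K⁻¹ for a diatomic ideal gas.
ΔS = 4.47 × [20.79 × ln(828/317) + 8.314 × ln(5.38/1.71)] = 132 J/K.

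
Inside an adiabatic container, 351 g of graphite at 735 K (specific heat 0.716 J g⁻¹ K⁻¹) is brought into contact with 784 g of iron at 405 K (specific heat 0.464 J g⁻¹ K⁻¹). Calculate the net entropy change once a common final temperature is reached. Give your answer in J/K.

ΔS_total = 27 J/K

Energy balance: T_f = (m₁c₁T₁ + m₂c₂T₂)/(m₁c₁ + m₂c₂) = 539.83 K.
ΔS₁ = m₁c₁ ln(T_f/T₁) = 251.316 × ln(539.83/735) = -77.559 J/K.
ΔS₂ = m₂c₂ ln(T_f/T₂) = 363.776 × ln(539.83/405) = 104.54 J/K.
ΔS_total = -77.559 + 104.54 = 27 J/K.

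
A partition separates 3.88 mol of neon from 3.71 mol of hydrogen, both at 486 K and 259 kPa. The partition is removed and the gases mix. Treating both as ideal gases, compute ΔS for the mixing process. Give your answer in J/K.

ΔS_mix = 43.7 J/K

Mole fractions: x_A = 3.88/7.59 = 0.511, x_B = 0.489.
ΔS_mix = −R(n_A ln x_A + n_B ln x_B) = −8.314 × (3.88 ln 0.511 + 3.71 ln 0.489) = 43.7 J/K.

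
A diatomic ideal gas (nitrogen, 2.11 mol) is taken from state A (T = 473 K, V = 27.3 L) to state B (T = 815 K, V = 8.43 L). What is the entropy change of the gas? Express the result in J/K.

ΔS = 3.25 J/K

Entropy is a state function: ΔS = nC_V ln(T₂/T₁) + nR ln(V₂/V₁), with C_V = 5R/2 = 20.79 J mol⁻¹ K⁻¹ for a diatomic ideal gas.
ΔS = 2.11 × [20.79 × ln(815/473) + 8.314 × ln(8.43/27.3)] = 3.25 J/K.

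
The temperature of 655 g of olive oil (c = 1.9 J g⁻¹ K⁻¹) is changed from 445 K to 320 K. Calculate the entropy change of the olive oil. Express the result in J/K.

ΔS = ∫dQ_rev/T = m c ln(T₂/T₁) = 655 × 1.9 × ln(320/445) = -410 J/K.

ΔS = -410 J/K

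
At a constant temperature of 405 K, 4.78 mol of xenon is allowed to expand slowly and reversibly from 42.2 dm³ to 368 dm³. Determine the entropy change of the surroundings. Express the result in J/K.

For an isothermal ideal gas ΔS_gas = nR ln(V₂/V₁) = 4.78 × 8.314 × ln(368/42.2) = 86.1 J/K.
The process is reversible, so ΔS_surr = −ΔS_gas = -86.1 J/K and ΔS_universe = 0.

ΔS_surr = -86.1 J/K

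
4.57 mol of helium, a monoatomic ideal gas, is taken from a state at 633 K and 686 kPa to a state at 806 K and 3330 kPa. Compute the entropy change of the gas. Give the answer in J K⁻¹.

ΔS = nC_p ln(T₂/T₁) − nR ln(P₂/P₁), with C_p = 5R/2 = 20.79 J mol⁻¹ K⁻¹ for a monoatomic ideal gas.
ΔS = 4.57 × [20.79 × ln(806/633) − 8.314 × ln(3330/686)] = -37.1 J/K.

ΔS = -37.1 J/K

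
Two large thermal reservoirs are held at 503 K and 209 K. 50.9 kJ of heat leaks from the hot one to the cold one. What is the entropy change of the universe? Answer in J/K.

ΔS_total = 142 J/K

ΔS_hot = −Q/T_H = −50900/503 = -101.2 J/K and ΔS_cold = +Q/T_C = 50900/209 = 243.5 J/K.
ΔS_total = -101.2 + 243.5 = 142 J/K, positive as the second law requires.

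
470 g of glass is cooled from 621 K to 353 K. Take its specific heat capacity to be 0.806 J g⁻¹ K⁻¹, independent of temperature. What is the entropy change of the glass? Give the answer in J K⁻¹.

ΔS = -214 J/K

ΔS = ∫dQ_rev/T = m c ln(T₂/T₁) = 470 × 0.806 × ln(353/621) = -214 J/K.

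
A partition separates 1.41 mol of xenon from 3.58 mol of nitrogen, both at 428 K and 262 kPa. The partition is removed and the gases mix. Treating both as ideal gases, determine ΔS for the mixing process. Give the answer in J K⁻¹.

ΔS_mix = 24.7 J/K

Mole fractions: x_A = 1.41/4.99 = 0.283, x_B = 0.717.
ΔS_mix = −R(n_A ln x_A + n_B ln x_B) = −8.314 × (1.41 ln 0.283 + 3.58 ln 0.717) = 24.7 J/K.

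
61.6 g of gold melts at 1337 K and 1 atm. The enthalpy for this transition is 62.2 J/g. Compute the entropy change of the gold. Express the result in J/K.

Heat absorbed by the substance: Q = mL = 61.6 × 62.2 = 3831.52 J.
At constant T, ΔS = Q_rev/T = 3831.52 / 1337 = 2.87 J/K.

ΔS = 2.87 J/K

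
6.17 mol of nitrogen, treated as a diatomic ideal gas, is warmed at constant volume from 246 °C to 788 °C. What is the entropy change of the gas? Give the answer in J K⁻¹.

In kelvin: T₁ = 519.15 K, T₂ = 1061.15 K. At constant volume, ΔS = nC_V ln(T₂/T₁) with C_V = 5R/2 = 20.79 J mol⁻¹ K⁻¹.
ΔS = 6.17 × 20.79 × ln(1061.15/519.15) = 91.7 J/K.

ΔS = 91.7 J/K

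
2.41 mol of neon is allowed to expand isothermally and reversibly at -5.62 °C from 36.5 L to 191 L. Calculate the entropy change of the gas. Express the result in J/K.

For an isothermal ideal gas ΔS_gas = nR ln(V₂/V₁) = 2.41 × 8.314 × ln(191/36.5) = 33.2 J/K.

ΔS_gas = 33.2 J/K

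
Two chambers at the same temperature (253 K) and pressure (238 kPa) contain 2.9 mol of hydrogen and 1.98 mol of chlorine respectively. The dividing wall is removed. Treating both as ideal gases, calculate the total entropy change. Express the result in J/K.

ΔS_mix = 27.4 J/K

Mole fractions: x_A = 2.9/4.88 = 0.594, x_B = 0.406.
ΔS_mix = −R(n_A ln x_A + n_B ln x_B) = −8.314 × (2.9 ln 0.594 + 1.98 ln 0.406) = 27.4 J/K.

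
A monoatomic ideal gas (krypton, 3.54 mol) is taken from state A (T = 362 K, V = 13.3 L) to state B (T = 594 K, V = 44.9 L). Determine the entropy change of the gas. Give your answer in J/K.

ΔS = 57.7 J/K

Entropy is a state function: ΔS = nC_V ln(T₂/T₁) + nR ln(V₂/V₁), with C_V = 3R/2 = 12.47 J mol⁻¹ K⁻¹ for a monoatomic ideal gas.
ΔS = 3.54 × [12.47 × ln(594/362) + 8.314 × ln(44.9/13.3)] = 57.7 J/K.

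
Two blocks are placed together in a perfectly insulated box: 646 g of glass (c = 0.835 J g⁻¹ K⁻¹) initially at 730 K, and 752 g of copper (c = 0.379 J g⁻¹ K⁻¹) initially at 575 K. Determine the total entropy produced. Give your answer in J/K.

Energy balance: T_f = (m₁c₁T₁ + m₂c₂T₂)/(m₁c₁ + m₂c₂) = 676.42 K.
ΔS₁ = m₁c₁ ln(T_f/T₁) = 539.41 × ln(676.42/730) = -41.123 J/K.
ΔS₂ = m₂c₂ ln(T_f/T₂) = 285.008 × ln(676.42/575) = 46.296 J/K.
ΔS_total = -41.123 + 46.296 = 5.17 J/K.

ΔS_total = 5.17 J/K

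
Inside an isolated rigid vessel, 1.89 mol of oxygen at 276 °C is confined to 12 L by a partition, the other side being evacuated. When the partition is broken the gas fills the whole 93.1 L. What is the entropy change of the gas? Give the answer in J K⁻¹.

ΔS_gas = 32.2 J/K

For an ideal gas in free expansion Q = 0 and W = 0, so T is unchanged.
Entropy is a state function; using a reversible isothermal path, ΔS_gas = nR ln(V₂/V₁) = 1.89 × 8.314 × ln(93.1/12) = 32.2 J/K.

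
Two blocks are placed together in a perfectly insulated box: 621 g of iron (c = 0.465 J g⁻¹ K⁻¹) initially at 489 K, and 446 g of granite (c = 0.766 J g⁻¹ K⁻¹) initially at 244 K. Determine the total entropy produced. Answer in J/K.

ΔS_total = 37.8 J/K

Energy balance: T_f = (m₁c₁T₁ + m₂c₂T₂)/(m₁c₁ + m₂c₂) = 356.23 K.
ΔS₁ = m₁c₁ ln(T_f/T₁) = 288.765 × ln(356.23/489) = -91.48 J/K.
ΔS₂ = m₂c₂ ln(T_f/T₂) = 341.636 × ln(356.23/244) = 129.3 J/K.
ΔS_total = -91.48 + 129.3 = 37.8 J/K.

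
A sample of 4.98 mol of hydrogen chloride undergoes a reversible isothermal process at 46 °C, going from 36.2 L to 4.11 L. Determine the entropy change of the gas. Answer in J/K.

For an isothermal ideal gas ΔS_gas = nR ln(V₂/V₁) = 4.98 × 8.314 × ln(4.11/36.2) = -90.1 J/K.

ΔS_gas = -90.1 J/K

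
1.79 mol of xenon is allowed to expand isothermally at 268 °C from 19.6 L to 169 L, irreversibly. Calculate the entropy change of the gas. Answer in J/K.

Entropy is a state function, so ΔS_gas depends only on the end states.
For an isothermal ideal gas ΔS_gas = nR ln(V₂/V₁) = 1.79 × 8.314 × ln(169/19.6) = 32.1 J/K.

ΔS_gas = 32.1 J/K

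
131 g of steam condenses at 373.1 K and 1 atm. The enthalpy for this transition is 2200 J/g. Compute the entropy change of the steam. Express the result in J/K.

Heat released by the substance: Q = −mL = −131 × 2200 = −288200 J.
At constant T, ΔS = Q_rev/T = −288200 / 373.1 = -772 J/K.

ΔS = -772 J/K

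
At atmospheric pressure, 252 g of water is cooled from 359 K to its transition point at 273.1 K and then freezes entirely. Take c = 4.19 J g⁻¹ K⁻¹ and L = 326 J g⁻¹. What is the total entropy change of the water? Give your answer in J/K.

ΔS = -590 J/K

Cooling step: ΔS₁ = m c ln(T_tr/T_i) = 252 × 4.19 × ln(273.1/359) = -288.8 J/K.
Phase change: ΔS₂ = −mL/T_tr = −252 × 326 / 273.1 = -300.8 J/K.
ΔS_total = (-288.8) + (-300.8) = -590 J/K.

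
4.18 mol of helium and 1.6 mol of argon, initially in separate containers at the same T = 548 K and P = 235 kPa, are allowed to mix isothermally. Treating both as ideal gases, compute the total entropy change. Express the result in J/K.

Mole fractions: x_A = 4.18/5.78 = 0.723, x_B = 0.277.
ΔS_mix = −R(n_A ln x_A + n_B ln x_B) = −8.314 × (4.18 ln 0.723 + 1.6 ln 0.277) = 28.3 J/K.

ΔS_mix = 28.3 J/K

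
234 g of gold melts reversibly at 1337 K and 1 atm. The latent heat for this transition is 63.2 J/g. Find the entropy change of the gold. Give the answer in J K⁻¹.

Heat absorbed by the substance: Q = mL = 234 × 63.2 = 14788.8 J.
At constant T, ΔS = Q_rev/T = 14788.8 / 1337 = 11.1 J/K.

ΔS = 11.1 J/K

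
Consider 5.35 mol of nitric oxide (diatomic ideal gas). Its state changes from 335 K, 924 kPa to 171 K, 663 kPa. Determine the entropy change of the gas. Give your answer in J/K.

ΔS = nC_p ln(T₂/T₁) − nR ln(P₂/P₁), with C_p = 7R/2 = 29.1 J mol⁻¹ K⁻¹ for a diatomic ideal gas.
ΔS = 5.35 × [29.1 × ln(171/335) − 8.314 × ln(663/924)] = -89.9 J/K.

ΔS = -89.9 J/K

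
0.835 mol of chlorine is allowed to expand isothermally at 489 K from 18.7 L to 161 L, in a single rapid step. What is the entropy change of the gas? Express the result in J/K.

ΔS_gas = 14.9 J/K

Entropy is a state function, so ΔS_gas depends only on the end states.
For an isothermal ideal gas ΔS_gas = nR ln(V₂/V₁) = 0.835 × 8.314 × ln(161/18.7) = 14.9 J/K.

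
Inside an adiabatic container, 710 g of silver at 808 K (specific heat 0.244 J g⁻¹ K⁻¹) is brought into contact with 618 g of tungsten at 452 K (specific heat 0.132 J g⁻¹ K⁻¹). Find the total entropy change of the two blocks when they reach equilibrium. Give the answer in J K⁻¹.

Energy balance: T_f = (m₁c₁T₁ + m₂c₂T₂)/(m₁c₁ + m₂c₂) = 694.03 K.
ΔS₁ = m₁c₁ ln(T_f/T₁) = 173.24 × ln(694.03/808) = -26.34 J/K.
ΔS₂ = m₂c₂ ln(T_f/T₂) = 81.576 × ln(694.03/452) = 34.98 J/K.
ΔS_total = -26.34 + 34.98 = 8.64 J/K.

ΔS_total = 8.64 J/K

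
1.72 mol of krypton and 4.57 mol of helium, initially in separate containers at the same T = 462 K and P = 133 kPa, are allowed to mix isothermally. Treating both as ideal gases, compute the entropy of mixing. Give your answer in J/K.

Mole fractions: x_A = 1.72/6.29 = 0.273, x_B = 0.727.
ΔS_mix = −R(n_A ln x_A + n_B ln x_B) = −8.314 × (1.72 ln 0.273 + 4.57 ln 0.727) = 30.7 J/K.

ΔS_mix = 30.7 J/K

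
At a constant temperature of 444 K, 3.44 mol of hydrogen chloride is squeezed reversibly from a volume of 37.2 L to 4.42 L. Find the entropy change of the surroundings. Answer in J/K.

ΔS_surr = 60.9 J/K

For an isothermal ideal gas ΔS_gas = nR ln(V₂/V₁) = 3.44 × 8.314 × ln(4.42/37.2) = -60.9 J/K.
The process is reversible, so ΔS_surr = −ΔS_gas = 60.9 J/K and ΔS_universe = 0.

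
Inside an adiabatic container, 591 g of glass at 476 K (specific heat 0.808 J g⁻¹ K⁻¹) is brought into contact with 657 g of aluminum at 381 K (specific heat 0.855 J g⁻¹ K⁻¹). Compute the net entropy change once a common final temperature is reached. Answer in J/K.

ΔS_total = 6.42 J/K

Energy balance: T_f = (m₁c₁T₁ + m₂c₂T₂)/(m₁c₁ + m₂c₂) = 424.65 K.
ΔS₁ = m₁c₁ ln(T_f/T₁) = 477.528 × ln(424.65/476) = -54.51 J/K.
ΔS₂ = m₂c₂ ln(T_f/T₂) = 561.735 × ln(424.65/381) = 60.93 J/K.
ΔS_total = -54.51 + 60.93 = 6.42 J/K.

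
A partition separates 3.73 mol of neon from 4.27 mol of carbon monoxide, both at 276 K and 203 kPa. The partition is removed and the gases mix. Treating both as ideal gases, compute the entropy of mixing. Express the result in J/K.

ΔS_mix = 46 J/K

Mole fractions: x_A = 3.73/8 = 0.466, x_B = 0.534.
ΔS_mix = −R(n_A ln x_A + n_B ln x_B) = −8.314 × (3.73 ln 0.466 + 4.27 ln 0.534) = 46 J/K.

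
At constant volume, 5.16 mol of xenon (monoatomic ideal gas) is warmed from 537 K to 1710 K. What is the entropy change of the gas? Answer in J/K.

ΔS = 74.5 J/K

At constant volume, ΔS = nC_V ln(T₂/T₁) with C_V = 3R/2 = 12.47 J mol⁻¹ K⁻¹.
ΔS = 5.16 × 12.47 × ln(1710/537) = 74.5 J/K.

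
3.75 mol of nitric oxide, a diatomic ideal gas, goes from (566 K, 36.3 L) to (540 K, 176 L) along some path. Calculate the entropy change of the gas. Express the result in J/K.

ΔS = 45.6 J/K

Entropy is a state function: ΔS = nC_V ln(T₂/T₁) + nR ln(V₂/V₁), with C_V = 5R/2 = 20.79 J mol⁻¹ K⁻¹ for a diatomic ideal gas.
ΔS = 3.75 × [20.79 × ln(540/566) + 8.314 × ln(176/36.3)] = 45.6 J/K.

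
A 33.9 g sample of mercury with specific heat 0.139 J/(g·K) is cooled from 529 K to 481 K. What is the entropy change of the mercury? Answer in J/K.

ΔS = -0.448 J/K

ΔS = ∫dQ_rev/T = m c ln(T₂/T₁) = 33.9 × 0.139 × ln(481/529) = -0.448 J/K.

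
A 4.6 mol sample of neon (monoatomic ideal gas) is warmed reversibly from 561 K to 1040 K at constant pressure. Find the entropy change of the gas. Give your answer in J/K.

ΔS = 59 J/K

At constant pressure, ΔS = nC_p ln(T₂/T₁) with C_p = 5R/2 = 20.79 J mol⁻¹ K⁻¹.
ΔS = 4.6 × 20.79 × ln(1040/561) = 59 J/K.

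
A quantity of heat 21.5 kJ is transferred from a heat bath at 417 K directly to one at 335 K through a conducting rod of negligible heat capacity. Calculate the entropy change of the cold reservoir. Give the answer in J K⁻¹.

ΔS_cold = 64.2 J/K

The cold reservoir gains heat Q, so ΔS_cold = +Q/T_C = 21500/335 = 64.2 J/K.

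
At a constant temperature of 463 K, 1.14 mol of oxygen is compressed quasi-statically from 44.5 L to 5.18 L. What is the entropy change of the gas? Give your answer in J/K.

For an isothermal ideal gas ΔS_gas = nR ln(V₂/V₁) = 1.14 × 8.314 × ln(5.18/44.5) = -20.4 J/K.

ΔS_gas = -20.4 J/K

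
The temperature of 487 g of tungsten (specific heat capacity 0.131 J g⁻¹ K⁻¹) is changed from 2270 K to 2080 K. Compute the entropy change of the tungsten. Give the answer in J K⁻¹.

ΔS = ∫dQ_rev/T = m c ln(T₂/T₁) = 487 × 0.131 × ln(2080/2270) = -5.58 J/K.

ΔS = -5.58 J/K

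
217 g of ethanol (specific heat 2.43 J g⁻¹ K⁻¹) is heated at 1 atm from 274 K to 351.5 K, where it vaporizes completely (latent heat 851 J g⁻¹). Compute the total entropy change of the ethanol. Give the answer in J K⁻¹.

ΔS = 657 J/K

Warming step: ΔS₁ = m c ln(T_tr/T_i) = 217 × 2.43 × ln(351.5/274) = 131.3 J/K.
Phase change: ΔS₂ = +mL/T_tr = 217 × 851 / 351.5 = 525.4 J/K.
ΔS_total = (131.3) + (525.4) = 657 J/K.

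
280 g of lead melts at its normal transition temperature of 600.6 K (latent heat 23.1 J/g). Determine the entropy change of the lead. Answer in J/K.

Heat absorbed by the substance: Q = mL = 280 × 23.1 = 6468 J.
At constant T, ΔS = Q_rev/T = 6468 / 600.6 = 10.8 J/K.

ΔS = 10.8 J/K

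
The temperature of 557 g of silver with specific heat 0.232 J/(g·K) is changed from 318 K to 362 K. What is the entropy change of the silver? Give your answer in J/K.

ΔS = 16.7 J/K

ΔS = ∫dQ_rev/T = m c ln(T₂/T₁) = 557 × 0.232 × ln(362/318) = 16.7 J/K.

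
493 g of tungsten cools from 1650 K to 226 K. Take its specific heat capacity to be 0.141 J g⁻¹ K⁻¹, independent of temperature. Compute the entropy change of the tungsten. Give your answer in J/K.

ΔS = ∫dQ_rev/T = m c ln(T₂/T₁) = 493 × 0.141 × ln(226/1650) = -138 J/K.

ΔS = -138 J/K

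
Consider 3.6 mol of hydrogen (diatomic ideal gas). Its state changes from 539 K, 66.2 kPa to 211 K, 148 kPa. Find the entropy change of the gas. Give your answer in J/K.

ΔS = nC_p ln(T₂/T₁) − nR ln(P₂/P₁), with C_p = 7R/2 = 29.1 J mol⁻¹ K⁻¹ for a diatomic ideal gas.
ΔS = 3.6 × [29.1 × ln(211/539) − 8.314 × ln(148/66.2)] = -122 J/K.

ΔS = -122 J/K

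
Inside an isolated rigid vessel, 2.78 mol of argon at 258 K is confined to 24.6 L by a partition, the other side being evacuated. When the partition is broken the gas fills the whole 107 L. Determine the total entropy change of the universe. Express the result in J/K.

ΔS_universe = 34 J/K

For an ideal gas in free expansion Q = 0 and W = 0, so T is unchanged.
Entropy is a state function; using a reversible isothermal path, ΔS_gas = nR ln(V₂/V₁) = 2.78 × 8.314 × ln(107/24.6) = 34 J/K.
The insulated surroundings exchange no heat, so ΔS_surr = 0 and ΔS_universe = ΔS_gas.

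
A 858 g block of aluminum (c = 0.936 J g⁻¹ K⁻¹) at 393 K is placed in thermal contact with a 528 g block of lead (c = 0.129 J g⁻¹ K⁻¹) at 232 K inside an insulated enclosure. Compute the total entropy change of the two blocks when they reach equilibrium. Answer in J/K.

ΔS_total = 7.54 J/K

Energy balance: T_f = (m₁c₁T₁ + m₂c₂T₂)/(m₁c₁ + m₂c₂) = 380.41 K.
ΔS₁ = m₁c₁ ln(T_f/T₁) = 803.088 × ln(380.41/393) = -26.14 J/K.
ΔS₂ = m₂c₂ ln(T_f/T₂) = 68.112 × ln(380.41/232) = 33.68 J/K.
ΔS_total = -26.14 + 33.68 = 7.54 J/K.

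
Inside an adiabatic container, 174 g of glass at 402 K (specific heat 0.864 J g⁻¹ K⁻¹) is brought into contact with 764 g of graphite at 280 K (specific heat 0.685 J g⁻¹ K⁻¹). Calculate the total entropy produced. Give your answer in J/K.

ΔS_total = 8.14 J/K

Energy balance: T_f = (m₁c₁T₁ + m₂c₂T₂)/(m₁c₁ + m₂c₂) = 307.23 K.
ΔS₁ = m₁c₁ ln(T_f/T₁) = 150.336 × ln(307.23/402) = -40.42 J/K.
ΔS₂ = m₂c₂ ln(T_f/T₂) = 523.34 × ln(307.23/280) = 48.56 J/K.
ΔS_total = -40.42 + 48.56 = 8.14 J/K.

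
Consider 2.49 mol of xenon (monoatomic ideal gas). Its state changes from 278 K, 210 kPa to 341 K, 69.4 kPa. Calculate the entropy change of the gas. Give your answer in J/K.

ΔS = nC_p ln(T₂/T₁) − nR ln(P₂/P₁), with C_p = 5R/2 = 20.79 J mol⁻¹ K⁻¹ for a monoatomic ideal gas.
ΔS = 2.49 × [20.79 × ln(341/278) − 8.314 × ln(69.4/210)] = 33.5 J/K.

ΔS = 33.5 J/K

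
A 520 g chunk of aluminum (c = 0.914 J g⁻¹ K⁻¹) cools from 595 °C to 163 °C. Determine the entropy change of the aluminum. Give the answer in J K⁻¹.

ΔS = -327 J/K

In kelvin: T₁ = 868.15 K, T₂ = 436.15 K. ΔS = ∫dQ_rev/T = m c ln(T₂/T₁) = 520 × 0.914 × ln(436.15/868.15) = -327 J/K.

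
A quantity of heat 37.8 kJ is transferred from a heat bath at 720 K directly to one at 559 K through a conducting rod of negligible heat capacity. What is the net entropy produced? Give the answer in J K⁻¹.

ΔS_hot = −Q/T_H = −37800/720 = -52.5 J/K and ΔS_cold = +Q/T_C = 37800/559 = 67.62 J/K.
ΔS_total = -52.5 + 67.62 = 15.1 J/K, positive as the second law requires.

ΔS_total = 15.1 J/K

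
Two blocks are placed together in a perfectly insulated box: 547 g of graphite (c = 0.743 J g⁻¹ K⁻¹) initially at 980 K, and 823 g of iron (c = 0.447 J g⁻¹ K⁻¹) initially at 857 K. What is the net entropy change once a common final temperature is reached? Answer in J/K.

ΔS_total = 1.73 J/K

Energy balance: T_f = (m₁c₁T₁ + m₂c₂T₂)/(m₁c₁ + m₂c₂) = 921.56 K.
ΔS₁ = m₁c₁ ln(T_f/T₁) = 406.421 × ln(921.56/980) = -24.99 J/K.
ΔS₂ = m₂c₂ ln(T_f/T₂) = 367.881 × ln(921.56/857) = 26.72 J/K.
ΔS_total = -24.99 + 26.72 = 1.73 J/K.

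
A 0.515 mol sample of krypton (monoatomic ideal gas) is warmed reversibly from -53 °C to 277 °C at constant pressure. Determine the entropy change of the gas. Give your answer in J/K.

In kelvin: T₁ = 220.15 K, T₂ = 550.15 K. At constant pressure, ΔS = nC_p ln(T₂/T₁) with C_p = 5R/2 = 20.79 J mol⁻¹ K⁻¹.
ΔS = 0.515 × 20.79 × ln(550.15/220.15) = 9.8 J/K.

ΔS = 9.8 J/K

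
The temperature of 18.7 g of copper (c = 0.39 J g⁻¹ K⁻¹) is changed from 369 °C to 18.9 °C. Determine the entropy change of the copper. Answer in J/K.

In kelvin: T₁ = 642.15 K, T₂ = 292.05 K. ΔS = ∫dQ_rev/T = m c ln(T₂/T₁) = 18.7 × 0.39 × ln(292.05/642.15) = -5.75 J/K.

ΔS = -5.75 J/K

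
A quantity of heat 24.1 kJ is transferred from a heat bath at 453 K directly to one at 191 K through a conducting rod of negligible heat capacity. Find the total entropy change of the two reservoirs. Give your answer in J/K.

ΔS_hot = −Q/T_H = −24100/453 = -53.2 J/K and ΔS_cold = +Q/T_C = 24100/191 = 126.2 J/K.
ΔS_total = -53.2 + 126.2 = 73 J/K, positive as the second law requires.

ΔS_total = 73 J/K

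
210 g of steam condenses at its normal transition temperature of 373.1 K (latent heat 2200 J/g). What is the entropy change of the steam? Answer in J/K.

ΔS = -1240 J/K

Heat released by the substance: Q = −mL = −210 × 2200 = −462000 J.
At constant T, ΔS = Q_rev/T = −462000 / 373.1 = -1240 J/K.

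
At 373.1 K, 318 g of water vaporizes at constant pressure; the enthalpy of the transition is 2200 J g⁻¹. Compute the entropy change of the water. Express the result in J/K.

Heat absorbed by the substance: Q = mL = 318 × 2200 = 699600 J.
At constant T, ΔS = Q_rev/T = 699600 / 373.1 = 1880 J/K.

ΔS = 1880 J/K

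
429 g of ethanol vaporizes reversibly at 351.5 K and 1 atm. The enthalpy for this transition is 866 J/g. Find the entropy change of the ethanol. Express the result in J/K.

Heat absorbed by the substance: Q = mL = 429 × 866 = 371514 J.
At constant T, ΔS = Q_rev/T = 371514 / 351.5 = 1060 J/K.

ΔS = 1060 J/K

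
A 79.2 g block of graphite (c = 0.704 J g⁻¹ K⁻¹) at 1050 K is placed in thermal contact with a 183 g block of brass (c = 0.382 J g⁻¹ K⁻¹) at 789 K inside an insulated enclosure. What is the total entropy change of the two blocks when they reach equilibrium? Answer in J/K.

Energy balance: T_f = (m₁c₁T₁ + m₂c₂T₂)/(m₁c₁ + m₂c₂) = 904.81 K.
ΔS₁ = m₁c₁ ln(T_f/T₁) = 55.7568 × ln(904.81/1050) = -8.298 J/K.
ΔS₂ = m₂c₂ ln(T_f/T₂) = 69.906 × ln(904.81/789) = 9.574 J/K.
ΔS_total = -8.298 + 9.574 = 1.28 J/K.

ΔS_total = 1.28 J/K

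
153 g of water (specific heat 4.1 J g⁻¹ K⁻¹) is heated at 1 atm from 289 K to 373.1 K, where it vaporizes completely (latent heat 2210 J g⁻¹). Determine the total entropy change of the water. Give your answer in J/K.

ΔS = 1070 J/K

Warming step: ΔS₁ = m c ln(T_tr/T_i) = 153 × 4.1 × ln(373.1/289) = 160.2 J/K.
Phase change: ΔS₂ = +mL/T_tr = 153 × 2210 / 373.1 = 906.3 J/K.
ΔS_total = (160.2) + (906.3) = 1070 J/K.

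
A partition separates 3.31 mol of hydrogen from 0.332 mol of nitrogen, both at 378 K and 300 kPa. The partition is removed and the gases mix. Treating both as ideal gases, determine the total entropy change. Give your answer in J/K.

Mole fractions: x_A = 3.31/3.64 = 0.909, x_B = 0.0912.
ΔS_mix = −R(n_A ln x_A + n_B ln x_B) = −8.314 × (3.31 ln 0.909 + 0.332 ln 0.0912) = 9.24 J/K.

ΔS_mix = 9.24 J/K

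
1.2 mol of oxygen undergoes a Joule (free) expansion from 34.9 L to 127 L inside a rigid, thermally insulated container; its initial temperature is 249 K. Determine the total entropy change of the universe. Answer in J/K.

ΔS_universe = 12.9 J/K

No heat is exchanged and no work is done, so the ideal-gas temperature stays constant.
Entropy is a state function; using a reversible isothermal path, ΔS_gas = nR ln(V₂/V₁) = 1.2 × 8.314 × ln(127/34.9) = 12.9 J/K.
The insulated surroundings exchange no heat, so ΔS_surr = 0 and ΔS_universe = ΔS_gas.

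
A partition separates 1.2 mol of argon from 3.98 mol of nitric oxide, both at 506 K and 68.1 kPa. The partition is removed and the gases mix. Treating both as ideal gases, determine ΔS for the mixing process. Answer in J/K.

ΔS_mix = 23.3 J/K

Mole fractions: x_A = 1.2/5.18 = 0.232, x_B = 0.768.
ΔS_mix = −R(n_A ln x_A + n_B ln x_B) = −8.314 × (1.2 ln 0.232 + 3.98 ln 0.768) = 23.3 J/K.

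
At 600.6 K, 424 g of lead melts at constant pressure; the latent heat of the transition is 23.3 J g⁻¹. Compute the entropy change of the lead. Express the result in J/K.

ΔS = 16.4 J/K

Heat absorbed by the substance: Q = mL = 424 × 23.3 = 9879.2 J.
At constant T, ΔS = Q_rev/T = 9879.2 / 600.6 = 16.4 J/K.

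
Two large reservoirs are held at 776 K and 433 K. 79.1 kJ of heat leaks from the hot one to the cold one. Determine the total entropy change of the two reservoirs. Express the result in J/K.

ΔS_total = 80.7 J/K

ΔS_hot = −Q/T_H = −79100/776 = -101.933 J/K and ΔS_cold = +Q/T_C = 79100/433 = 182.679 J/K.
ΔS_total = -101.933 + 182.679 = 80.7 J/K, positive as the second law requires.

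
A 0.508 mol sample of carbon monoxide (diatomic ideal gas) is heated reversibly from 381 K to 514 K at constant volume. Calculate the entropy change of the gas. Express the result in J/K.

At constant volume, ΔS = nC_V ln(T₂/T₁) with C_V = 5R/2 = 20.79 J mol⁻¹ K⁻¹.
ΔS = 0.508 × 20.79 × ln(514/381) = 3.16 J/K.

ΔS = 3.16 J/K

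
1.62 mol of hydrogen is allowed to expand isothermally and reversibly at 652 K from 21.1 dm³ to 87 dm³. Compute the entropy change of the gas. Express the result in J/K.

ΔS_gas = 19.1 J/K

For an isothermal ideal gas ΔS_gas = nR ln(V₂/V₁) = 1.62 × 8.314 × ln(87/21.1) = 19.1 J/K.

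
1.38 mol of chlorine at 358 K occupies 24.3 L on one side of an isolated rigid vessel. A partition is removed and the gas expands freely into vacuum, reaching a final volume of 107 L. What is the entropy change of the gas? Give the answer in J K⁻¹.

For an ideal gas in free expansion Q = 0 and W = 0, so T is unchanged.
Entropy is a state function; using a reversible isothermal path, ΔS_gas = nR ln(V₂/V₁) = 1.38 × 8.314 × ln(107/24.3) = 17 J/K.

ΔS_gas = 17 J/K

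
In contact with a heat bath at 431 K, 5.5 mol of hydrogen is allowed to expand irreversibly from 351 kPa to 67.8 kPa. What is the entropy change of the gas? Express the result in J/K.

Entropy is a state function, so ΔS_gas depends only on the end states.
For an isothermal ideal gas ΔS_gas = nR ln(P₁/P₂) = 5.5 × 8.314 × ln(351/67.8) = 75.2 J/K.

ΔS_gas = 75.2 J/K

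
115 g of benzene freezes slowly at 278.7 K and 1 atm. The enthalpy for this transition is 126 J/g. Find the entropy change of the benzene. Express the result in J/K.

Heat released by the substance: Q = −mL = −115 × 126 = −14490 J.
At constant T, ΔS = Q_rev/T = −14490 / 278.7 = -52 J/K.

ΔS = -52 J/K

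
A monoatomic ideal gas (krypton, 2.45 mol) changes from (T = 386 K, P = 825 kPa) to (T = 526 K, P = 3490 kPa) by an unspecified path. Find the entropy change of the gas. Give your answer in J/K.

ΔS = -13.6 J/K

ΔS = nC_p ln(T₂/T₁) − nR ln(P₂/P₁), with C_p = 5R/2 = 20.79 J mol⁻¹ K⁻¹ for a monoatomic ideal gas.
ΔS = 2.45 × [20.79 × ln(526/386) − 8.314 × ln(3490/825)] = -13.6 J/K.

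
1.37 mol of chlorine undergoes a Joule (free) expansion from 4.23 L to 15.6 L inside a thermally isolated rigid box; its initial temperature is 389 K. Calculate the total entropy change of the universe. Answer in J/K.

For an ideal gas in free expansion Q = 0 and W = 0, so T is unchanged.
Entropy is a state function; using a reversible isothermal path, ΔS_gas = nR ln(V₂/V₁) = 1.37 × 8.314 × ln(15.6/4.23) = 14.9 J/K.
The insulated surroundings exchange no heat, so ΔS_surr = 0 and ΔS_universe = ΔS_gas.

ΔS_universe = 14.9 J/K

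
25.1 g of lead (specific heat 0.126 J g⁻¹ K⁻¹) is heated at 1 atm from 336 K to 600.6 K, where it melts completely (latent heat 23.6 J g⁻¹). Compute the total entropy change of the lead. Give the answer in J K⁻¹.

ΔS = 2.82 J/K

Warming step: ΔS₁ = m c ln(T_tr/T_i) = 25.1 × 0.126 × ln(600.6/336) = 1.837 J/K.
Phase change: ΔS₂ = +mL/T_tr = 25.1 × 23.6 / 600.6 = 0.9863 J/K.
ΔS_total = (1.837) + (0.9863) = 2.82 J/K.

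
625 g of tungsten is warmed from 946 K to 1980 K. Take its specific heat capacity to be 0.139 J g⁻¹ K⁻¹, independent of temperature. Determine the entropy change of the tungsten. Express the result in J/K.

ΔS = 64.2 J/K

ΔS = ∫dQ_rev/T = m c ln(T₂/T₁) = 625 × 0.139 × ln(1980/946) = 64.2 J/K.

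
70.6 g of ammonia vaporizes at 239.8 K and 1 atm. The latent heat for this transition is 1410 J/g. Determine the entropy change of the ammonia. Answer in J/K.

Heat absorbed by the substance: Q = mL = 70.6 × 1410 = 99546 J.
At constant T, ΔS = Q_rev/T = 99546 / 239.8 = 415 J/K.

ΔS = 415 J/K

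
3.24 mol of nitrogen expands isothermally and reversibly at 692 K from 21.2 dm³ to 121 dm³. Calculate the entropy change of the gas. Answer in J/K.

ΔS_gas = 46.9 J/K

For an isothermal ideal gas ΔS_gas = nR ln(V₂/V₁) = 3.24 × 8.314 × ln(121/21.2) = 46.9 J/K.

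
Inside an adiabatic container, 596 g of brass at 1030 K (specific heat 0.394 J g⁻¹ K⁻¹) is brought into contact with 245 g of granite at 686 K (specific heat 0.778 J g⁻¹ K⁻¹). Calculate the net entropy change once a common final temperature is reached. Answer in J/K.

Energy balance: T_f = (m₁c₁T₁ + m₂c₂T₂)/(m₁c₁ + m₂c₂) = 875.88 K.
ΔS₁ = m₁c₁ ln(T_f/T₁) = 234.824 × ln(875.88/1030) = -38.06 J/K.
ΔS₂ = m₂c₂ ln(T_f/T₂) = 190.61 × ln(875.88/686) = 46.57 J/K.
ΔS_total = -38.06 + 46.57 = 8.51 J/K.

ΔS_total = 8.51 J/K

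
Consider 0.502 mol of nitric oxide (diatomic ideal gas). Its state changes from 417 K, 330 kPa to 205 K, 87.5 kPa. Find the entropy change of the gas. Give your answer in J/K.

ΔS = -4.83 J/K

ΔS = nC_p ln(T₂/T₁) − nR ln(P₂/P₁), with C_p = 7R/2 = 29.1 J mol⁻¹ K⁻¹ for a diatomic ideal gas.
ΔS = 0.502 × [29.1 × ln(205/417) − 8.314 × ln(87.5/330)] = -4.83 J/K.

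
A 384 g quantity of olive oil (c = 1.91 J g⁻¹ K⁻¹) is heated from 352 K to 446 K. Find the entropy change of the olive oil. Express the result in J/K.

ΔS = ∫dQ_rev/T = m c ln(T₂/T₁) = 384 × 1.91 × ln(446/352) = 174 J/K.

ΔS = 174 J/K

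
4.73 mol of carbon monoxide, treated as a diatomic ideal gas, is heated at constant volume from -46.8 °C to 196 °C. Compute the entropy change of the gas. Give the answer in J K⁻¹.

In kelvin: T₁ = 226.35 K, T₂ = 469.15 K. At constant volume, ΔS = nC_V ln(T₂/T₁) with C_V = 5R/2 = 20.79 J mol⁻¹ K⁻¹.
ΔS = 4.73 × 20.79 × ln(469.15/226.35) = 71.7 J/K.

ΔS = 71.7 J/K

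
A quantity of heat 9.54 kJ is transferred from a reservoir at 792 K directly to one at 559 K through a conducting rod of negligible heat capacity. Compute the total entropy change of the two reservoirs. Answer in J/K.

ΔS_total = 5.02 J/K

ΔS_hot = −Q/T_H = −9540/792 = -12.05 J/K and ΔS_cold = +Q/T_C = 9540/559 = 17.07 J/K.
ΔS_total = -12.05 + 17.07 = 5.02 J/K, positive as the second law requires.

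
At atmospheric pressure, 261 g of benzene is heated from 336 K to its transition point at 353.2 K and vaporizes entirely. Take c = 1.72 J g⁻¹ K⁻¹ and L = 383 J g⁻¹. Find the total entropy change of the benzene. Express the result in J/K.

ΔS = 305 J/K

Warming step: ΔS₁ = m c ln(T_tr/T_i) = 261 × 1.72 × ln(353.2/336) = 22.41 J/K.
Phase change: ΔS₂ = +mL/T_tr = 261 × 383 / 353.2 = 283 J/K.
ΔS_total = (22.41) + (283) = 305 J/K.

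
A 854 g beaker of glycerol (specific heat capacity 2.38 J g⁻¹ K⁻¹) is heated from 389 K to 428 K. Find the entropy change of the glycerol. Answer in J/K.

ΔS = ∫dQ_rev/T = m c ln(T₂/T₁) = 854 × 2.38 × ln(428/389) = 194 J/K.

ΔS = 194 J/K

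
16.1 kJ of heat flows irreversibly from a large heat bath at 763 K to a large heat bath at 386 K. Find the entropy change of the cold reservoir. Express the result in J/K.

ΔS_cold = 41.7 J/K

The cold reservoir gains heat Q, so ΔS_cold = +Q/T_C = 16100/386 = 41.7 J/K.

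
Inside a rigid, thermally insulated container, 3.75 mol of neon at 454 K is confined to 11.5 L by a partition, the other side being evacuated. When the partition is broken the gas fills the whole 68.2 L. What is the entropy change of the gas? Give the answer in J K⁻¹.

ΔS_gas = 55.5 J/K

No heat is exchanged and no work is done, so the ideal-gas temperature stays constant.
Entropy is a state function; using a reversible isothermal path, ΔS_gas = nR ln(V₂/V₁) = 3.75 × 8.314 × ln(68.2/11.5) = 55.5 J/K.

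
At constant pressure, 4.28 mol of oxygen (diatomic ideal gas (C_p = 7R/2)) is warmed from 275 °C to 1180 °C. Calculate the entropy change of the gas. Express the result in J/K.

In kelvin: T₁ = 548.15 K, T₂ = 1453.15 K. At constant pressure, ΔS = nC_p ln(T₂/T₁) with C_p = 7R/2 = 29.1 J mol⁻¹ K⁻¹.
ΔS = 4.28 × 29.1 × ln(1453.15/548.15) = 121 J/K.

ΔS = 121 J/K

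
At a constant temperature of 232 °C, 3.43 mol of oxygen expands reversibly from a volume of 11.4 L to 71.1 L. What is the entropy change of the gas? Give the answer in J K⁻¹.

ΔS_gas = 52.2 J/K

For an isothermal ideal gas ΔS_gas = nR ln(V₂/V₁) = 3.43 × 8.314 × ln(71.1/11.4) = 52.2 J/K.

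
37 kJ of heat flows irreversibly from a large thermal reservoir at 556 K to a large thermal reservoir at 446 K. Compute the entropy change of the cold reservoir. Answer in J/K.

ΔS_cold = 83 J/K

The cold reservoir gains heat Q, so ΔS_cold = +Q/T_C = 37000/446 = 83 J/K.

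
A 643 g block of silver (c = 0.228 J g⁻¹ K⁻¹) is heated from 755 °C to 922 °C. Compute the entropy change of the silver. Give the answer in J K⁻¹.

In kelvin: T₁ = 1028.15 K, T₂ = 1195.15 K. ΔS = ∫dQ_rev/T = m c ln(T₂/T₁) = 643 × 0.228 × ln(1195.15/1028.15) = 22.1 J/K.

ΔS = 22.1 J/K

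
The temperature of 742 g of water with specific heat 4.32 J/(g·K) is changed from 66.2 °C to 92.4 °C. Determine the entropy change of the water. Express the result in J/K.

ΔS = 238 J/K

In kelvin: T₁ = 339.35 K, T₂ = 365.55 K. ΔS = ∫dQ_rev/T = m c ln(T₂/T₁) = 742 × 4.32 × ln(365.55/339.35) = 238 J/K.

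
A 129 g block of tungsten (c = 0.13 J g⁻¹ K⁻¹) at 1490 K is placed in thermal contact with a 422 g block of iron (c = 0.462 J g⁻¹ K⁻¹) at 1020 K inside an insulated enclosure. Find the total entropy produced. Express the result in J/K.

Energy balance: T_f = (m₁c₁T₁ + m₂c₂T₂)/(m₁c₁ + m₂c₂) = 1057.2 K.
ΔS₁ = m₁c₁ ln(T_f/T₁) = 16.77 × ln(1057.2/1490) = -5.7543 J/K.
ΔS₂ = m₂c₂ ln(T_f/T₂) = 194.964 × ln(1057.2/1020) = 6.9886 J/K.
ΔS_total = -5.7543 + 6.9886 = 1.23 J/K.

ΔS_total = 1.23 J/K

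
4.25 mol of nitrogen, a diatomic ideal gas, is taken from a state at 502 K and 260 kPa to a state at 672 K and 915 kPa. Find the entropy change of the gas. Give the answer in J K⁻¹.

ΔS = -8.39 J/K

ΔS = nC_p ln(T₂/T₁) − nR ln(P₂/P₁), with C_p = 7R/2 = 29.1 J mol⁻¹ K⁻¹ for a diatomic ideal gas.
ΔS = 4.25 × [29.1 × ln(672/502) − 8.314 × ln(915/260)] = -8.39 J/K.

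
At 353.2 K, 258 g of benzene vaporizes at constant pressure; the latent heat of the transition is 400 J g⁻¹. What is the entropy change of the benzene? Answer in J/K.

ΔS = 292 J/K

Heat absorbed by the substance: Q = mL = 258 × 400 = 103200 J.
At constant T, ΔS = Q_rev/T = 103200 / 353.2 = 292 J/K.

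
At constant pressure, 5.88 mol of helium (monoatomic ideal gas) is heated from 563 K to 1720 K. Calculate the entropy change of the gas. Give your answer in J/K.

At constant pressure, ΔS = nC_p ln(T₂/T₁) with C_p = 5R/2 = 20.79 J mol⁻¹ K⁻¹.
ΔS = 5.88 × 20.79 × ln(1720/563) = 136 J/K.

ΔS = 136 J/K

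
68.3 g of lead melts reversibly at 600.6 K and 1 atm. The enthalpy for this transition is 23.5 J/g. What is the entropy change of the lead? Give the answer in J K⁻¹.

Heat absorbed by the substance: Q = mL = 68.3 × 23.5 = 1605.05 J.
At constant T, ΔS = Q_rev/T = 1605.05 / 600.6 = 2.67 J/K.

ΔS = 2.67 J/K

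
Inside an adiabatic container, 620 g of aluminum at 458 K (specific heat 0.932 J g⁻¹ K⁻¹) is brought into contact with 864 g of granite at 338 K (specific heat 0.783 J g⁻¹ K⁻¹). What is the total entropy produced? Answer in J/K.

ΔS_total = 14.4 J/K

Energy balance: T_f = (m₁c₁T₁ + m₂c₂T₂)/(m₁c₁ + m₂c₂) = 393.28 K.
ΔS₁ = m₁c₁ ln(T_f/T₁) = 577.84 × ln(393.28/458) = -88.032 J/K.
ΔS₂ = m₂c₂ ln(T_f/T₂) = 676.512 × ln(393.28/338) = 102.48 J/K.
ΔS_total = -88.032 + 102.48 = 14.4 J/K.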